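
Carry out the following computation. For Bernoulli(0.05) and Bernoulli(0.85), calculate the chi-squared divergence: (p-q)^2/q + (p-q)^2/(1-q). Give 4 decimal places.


Chi-squared divergence between Bernoulli distributions:
chi^2 = (p-q)^2/q + (p-q)^2/(1-q).
p = 0.05, q = 0.85, p-q = -0.8.
(p-q)^2 = 0.64.
term1 = 0.64/0.85 = 0.752941.
term2 = 0.64/0.15 = 4.266667.
chi^2 = 0.752941 + 4.266667 = 5.0196

5.0196


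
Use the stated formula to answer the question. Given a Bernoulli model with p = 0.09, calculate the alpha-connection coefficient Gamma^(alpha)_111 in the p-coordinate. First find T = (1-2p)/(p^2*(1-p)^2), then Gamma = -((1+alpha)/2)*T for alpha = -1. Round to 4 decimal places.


Skewness (Amari-Chentsov) tensor: T = (1-2p)/(p^2*(1-p)^2).
p = 0.09, 1-2p = 0.82, p^2 = 0.0081, (1-p)^2 = 0.8281.
T = 0.82/(0.0081 * 0.8281) = 122.249206.
In the p-coordinate, Gamma^(alpha) = Gamma^(0) - (alpha/2)*T with Gamma^(0) = (1/2)*g'(p) = -T/2,
so Gamma^(alpha) = -((1+alpha)/2)*T.
alpha = -1, -(1+alpha)/2 = 0.0.
Gamma = 0.0 * 122.249206 = 0.0000

0.0000


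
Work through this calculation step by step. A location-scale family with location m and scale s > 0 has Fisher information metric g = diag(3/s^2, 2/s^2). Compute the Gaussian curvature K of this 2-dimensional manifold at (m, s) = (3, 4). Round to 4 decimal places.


The metric has the form g = (A dm^2 + B ds^2)/s^2 with A = 3, B = 2.
Substitute u = sqrt(A/B)*m: g = B*(du^2 + ds^2)/s^2, i.e. B times the
Poincare upper half-plane metric, which has constant Gaussian curvature -1.
Scaling a 2D metric by a constant c divides the Gaussian curvature by c,
so K = -1/B = -1/(2) = -0.5000 everywhere (the point (m, s) = (3, 4) is irrelevant:
the curvature is constant).
The requested Gaussian curvature is K = -0.5000.

-0.5000


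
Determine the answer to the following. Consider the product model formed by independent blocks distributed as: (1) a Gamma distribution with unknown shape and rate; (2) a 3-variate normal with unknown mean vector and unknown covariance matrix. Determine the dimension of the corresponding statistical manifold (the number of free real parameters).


The dimension of a statistical manifold equals the number of free
(independent) real parameters of the model. For a product of independent
blocks the parameter counts add.
- Gamma (shape, rate): 2.
- 3-variate normal: 3 (mean) + 3*4/2 = 6 (symmetric covariance) = 9.
Total = 2 + 9 = 11.
Dimension = 11

11


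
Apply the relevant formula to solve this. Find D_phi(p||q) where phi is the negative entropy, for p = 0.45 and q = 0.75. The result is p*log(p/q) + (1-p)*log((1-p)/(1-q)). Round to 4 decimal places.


Bregman divergence with negative entropy generator:
D = p*log(p/q) + (1-p)*log((1-p)/(1-q)).
p = 0.45, q = 0.75.
p*log(p/q) = 0.45*log(0.45/0.75) = -0.229872.
(1-p)*log((1-p)/(1-q)) = 0.55*log(0.55/0.25) = 0.433652.
D = -0.229872 + 0.433652 = 0.2038

0.2038


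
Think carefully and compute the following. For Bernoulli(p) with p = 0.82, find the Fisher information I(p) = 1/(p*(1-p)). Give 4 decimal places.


For Bernoulli(p), Fisher information is I(p) = 1/(p*(1-p)).
p = 0.82, 1-p = 0.18.
p*(1-p) = 0.1476.
I(p) = 1/0.1476 = 6.7751

6.7751


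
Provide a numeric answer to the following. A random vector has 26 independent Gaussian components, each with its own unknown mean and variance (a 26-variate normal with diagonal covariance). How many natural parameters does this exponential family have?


Exponential family dimension calculation:
Each univariate normal has two natural parameters (mu/sigma^2 and -1/(2 sigma^2)).
With 26 independent components, dim = 2 * 26 = 52.

52


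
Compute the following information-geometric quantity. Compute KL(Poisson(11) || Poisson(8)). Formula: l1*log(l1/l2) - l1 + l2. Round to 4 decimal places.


KL divergence for Poisson:
KL = l1*log(l1/l2) - l1 + l2.
l1 = 11, l2 = 8.
log(11/8) = 0.318454.
l1*log(l1/l2) = 11 * 0.318454 = 3.502991.
KL = 3.502991 - 11 + 8 = 0.5030

0.5030


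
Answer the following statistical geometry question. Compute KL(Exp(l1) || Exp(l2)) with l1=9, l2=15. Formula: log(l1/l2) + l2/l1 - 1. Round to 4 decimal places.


KL divergence for exponential family:
KL = log(l1/l2) + l2/l1 - 1.
log(9/15) = -0.510826.
15/9 = 1.666667.
KL = -0.510826 + 1.666667 - 1 = 0.1558

0.1558


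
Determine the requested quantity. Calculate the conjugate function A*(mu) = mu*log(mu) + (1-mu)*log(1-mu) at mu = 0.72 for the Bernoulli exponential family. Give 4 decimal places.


Legendre transform for Bernoulli:
A*(mu) = mu*log(mu) + (1-mu)*log(1-mu).
mu = 0.72, 1-mu = 0.28.
mu*log(mu) = 0.72*log(0.72) = -0.236523.
(1-mu)*log(1-mu) = 0.28*log(0.28) = -0.35643.
A* = -0.236523 + -0.35643 = -0.5930

-0.5930


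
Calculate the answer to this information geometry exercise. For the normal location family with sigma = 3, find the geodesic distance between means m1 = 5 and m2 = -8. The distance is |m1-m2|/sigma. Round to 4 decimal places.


On the fixed-variance normal subfamily, geodesic distance = |m1-m2|/sigma.
|5 - -8| = 13.
sigma = 3.
d = 13/3 = 4.3333

4.3333


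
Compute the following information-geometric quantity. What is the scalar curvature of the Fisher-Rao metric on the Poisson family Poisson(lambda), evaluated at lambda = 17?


This family has a single free parameter, so its statistical manifold
is 1-dimensional. The Riemann curvature tensor of any 1-dimensional
Riemannian manifold vanishes identically, so R = 0.

0


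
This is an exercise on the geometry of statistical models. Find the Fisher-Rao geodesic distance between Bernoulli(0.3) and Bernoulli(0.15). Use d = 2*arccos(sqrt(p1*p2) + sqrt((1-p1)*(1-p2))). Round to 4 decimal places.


Geodesic distance on Bernoulli manifold:
d(p1,p2) = 2*arccos(sqrt(p1*p2) + sqrt((1-p1)*(1-p2))).
sqrt(p1*p2) = sqrt(0.3*0.15) = 0.212132.
sqrt((1-p1)*(1-p2)) = sqrt(0.7*0.85) = 0.771362.
arg = 0.212132 + 0.771362 = 0.983494.
d = 2*arccos(0.983494) = 0.3639

0.3639


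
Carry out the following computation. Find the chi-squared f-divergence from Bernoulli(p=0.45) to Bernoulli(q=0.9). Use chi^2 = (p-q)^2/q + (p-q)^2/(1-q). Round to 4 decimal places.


Chi-squared divergence between Bernoulli distributions:
chi^2 = (p-q)^2/q + (p-q)^2/(1-q).
p = 0.45, q = 0.9, p-q = -0.45.
(p-q)^2 = 0.2025.
term1 = 0.2025/0.9 = 0.225.
term2 = 0.2025/0.1 = 2.025.
chi^2 = 0.225 + 2.025 = 2.2500

2.2500


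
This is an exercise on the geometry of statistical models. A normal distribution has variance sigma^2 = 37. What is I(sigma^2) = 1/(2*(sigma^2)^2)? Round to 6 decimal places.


Fisher information for variance: I(sigma^2) = 1/(2*sigma^4).
sigma^2 = 37, so sigma^4 = 1369.
I = 1/(2*1369) = 1/2738 = 0.000365

0.000365


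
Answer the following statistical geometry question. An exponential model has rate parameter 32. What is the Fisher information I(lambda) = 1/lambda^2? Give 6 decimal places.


Fisher information for exponential: I(lambda) = 1/lambda^2.
lambda = 32, lambda^2 = 1024.
I = 1/1024 = 0.000977

0.000977


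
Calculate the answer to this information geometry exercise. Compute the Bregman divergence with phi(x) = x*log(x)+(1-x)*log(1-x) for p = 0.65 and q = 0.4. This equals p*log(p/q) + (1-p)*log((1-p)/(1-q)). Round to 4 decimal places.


Bregman divergence with negative entropy generator:
D = p*log(p/q) + (1-p)*log((1-p)/(1-q)).
p = 0.65, q = 0.4.
p*log(p/q) = 0.65*log(0.65/0.4) = 0.31558.
(1-p)*log((1-p)/(1-q)) = 0.35*log(0.35/0.6) = -0.188649.
D = 0.31558 + -0.188649 = 0.1269

0.1269


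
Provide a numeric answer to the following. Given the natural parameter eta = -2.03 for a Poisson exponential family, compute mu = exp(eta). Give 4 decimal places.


Expectation parameter for Poisson exponential family:
mu = exp(eta).
eta = -2.03.
mu = exp(-2.03) = 0.1313

0.1313


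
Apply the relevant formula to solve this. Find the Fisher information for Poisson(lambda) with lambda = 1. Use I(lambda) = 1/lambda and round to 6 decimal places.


Fisher information for Poisson: I(lambda) = 1/lambda.
lambda = 1.
I(lambda) = 1/1 = 1.000000

1.000000


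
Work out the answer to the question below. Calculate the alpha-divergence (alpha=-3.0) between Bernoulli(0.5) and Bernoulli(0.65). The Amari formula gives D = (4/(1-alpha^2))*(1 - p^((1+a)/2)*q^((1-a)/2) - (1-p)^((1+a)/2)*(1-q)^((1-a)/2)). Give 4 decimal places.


Amari alpha-divergence:
D = (4/(1-alpha^2))*(1 - p^((1+a)/2)*q^((1-a)/2) - (1-p)^((1+a)/2)*(1-q)^((1-a)/2)).
alpha = -3.0, p = 0.5, q = 0.65.
e1 = (1+alpha)/2 = -1.0, e2 = (1-alpha)/2 = 2.0.
t1 = p^e1 * q^e2 = 0.5^-1.0 * 0.65^2.0 = 0.845.
t2 = (1-p)^e1 * (1-q)^e2 = 0.5^-1.0 * 0.35^2.0 = 0.245.
4/(1-alpha^2) = -0.5.
D = -0.5*(1 - 0.845 - 0.245) = 0.0450

0.0450


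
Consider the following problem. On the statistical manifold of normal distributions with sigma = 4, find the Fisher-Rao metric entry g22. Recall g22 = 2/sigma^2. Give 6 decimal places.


For the 2-parameter normal family, the Fisher metric has:
  g11 = 1/sigma^2, g22 = 2/sigma^2.
sigma = 4, sigma^2 = 16.
g22 = 0.125000

0.125000


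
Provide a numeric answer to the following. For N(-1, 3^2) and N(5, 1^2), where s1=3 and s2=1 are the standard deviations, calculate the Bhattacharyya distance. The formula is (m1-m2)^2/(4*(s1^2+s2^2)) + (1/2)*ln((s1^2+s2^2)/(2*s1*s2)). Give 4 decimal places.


Bhattacharyya distance between two Gaussians:
DB = (m1-m2)^2/(4*(s1^2+s2^2)) + (1/2)*ln((s1^2+s2^2)/(2*s1*s2)).
(m1-m2)^2 = (-6)^2 = 36.
s1^2+s2^2 = 9 + 1 = 10.
term1 = 36/40 = 0.9.
term2 = 0.5*ln(10/6.0) = 0.255413.
DB = 0.9 + 0.255413 = 1.1554

1.1554


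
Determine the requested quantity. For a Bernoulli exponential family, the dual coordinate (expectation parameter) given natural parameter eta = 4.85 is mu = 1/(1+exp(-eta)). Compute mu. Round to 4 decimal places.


Dual coordinate (expectation parameter) for Bernoulli:
mu = 1/(1+exp(-eta)).
eta = 4.85.
exp(-eta) = exp(-4.85) = 0.007828.
mu = 1/(1+0.007828) = 0.9922

0.9922


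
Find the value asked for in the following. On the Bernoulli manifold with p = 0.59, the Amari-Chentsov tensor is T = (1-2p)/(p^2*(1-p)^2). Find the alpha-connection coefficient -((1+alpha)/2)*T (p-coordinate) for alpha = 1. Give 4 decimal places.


Skewness (Amari-Chentsov) tensor: T = (1-2p)/(p^2*(1-p)^2).
p = 0.59, 1-2p = -0.18, p^2 = 0.3481, (1-p)^2 = 0.1681.
T = -0.18/(0.3481 * 0.1681) = -3.076102.
In the p-coordinate, Gamma^(alpha) = Gamma^(0) - (alpha/2)*T with Gamma^(0) = (1/2)*g'(p) = -T/2,
so Gamma^(alpha) = -((1+alpha)/2)*T.
alpha = 1, -(1+alpha)/2 = -1.0.
Gamma = -1.0 * -3.076102 = 3.0761

3.0761


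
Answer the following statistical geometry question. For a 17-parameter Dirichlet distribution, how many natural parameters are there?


Exponential family dimension calculation:
Dirichlet with 17 components has 17 natural parameters.

17


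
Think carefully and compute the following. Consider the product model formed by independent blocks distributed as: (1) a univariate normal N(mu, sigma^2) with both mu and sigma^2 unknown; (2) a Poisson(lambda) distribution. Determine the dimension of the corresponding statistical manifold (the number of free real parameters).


The dimension of a statistical manifold equals the number of free
(independent) real parameters of the model. For a product of independent
blocks the parameter counts add.
- normal (mu, sigma^2): 2.
- Poisson (lambda): 1.
Total = 2 + 1 = 3.
Dimension = 3

3


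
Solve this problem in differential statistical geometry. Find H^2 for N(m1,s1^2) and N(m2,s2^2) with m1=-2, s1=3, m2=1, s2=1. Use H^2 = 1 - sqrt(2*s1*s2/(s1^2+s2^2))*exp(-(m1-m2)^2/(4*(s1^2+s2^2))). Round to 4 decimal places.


Squared Hellinger distance for Gaussians:
H^2 = 1 - sqrt(2*s1*s2/(s1^2+s2^2)) * exp(-(m1-m2)^2/(4*(s1^2+s2^2))).
s1^2 = 9, s2^2 = 1, s1^2+s2^2 = 10.
sqrt(2*3*1/(10)) = 0.774597.
(m1-m2)^2 = (-3)^2 = 9.
exp(-9/(4*10)) = exp(-0.225) = 0.798516.
H^2 = 1 - 0.774597*0.798516 = 0.3815

0.3815


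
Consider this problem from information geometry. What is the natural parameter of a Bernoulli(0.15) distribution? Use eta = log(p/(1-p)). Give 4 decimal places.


Natural parameter for Bernoulli: eta = log(p/(1-p)).
p = 0.15, 1-p = 0.85.
p/(1-p) = 0.176471.
eta = log(0.176471) = -1.7346

-1.7346


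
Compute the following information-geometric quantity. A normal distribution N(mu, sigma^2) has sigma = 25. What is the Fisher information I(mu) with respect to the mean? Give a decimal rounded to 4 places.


The Fisher information for the mean of a normal distribution is I(mu) = 1/sigma^2.
sigma = 25, so sigma^2 = 625.
I(mu) = 1/625 = 0.0016

0.0016


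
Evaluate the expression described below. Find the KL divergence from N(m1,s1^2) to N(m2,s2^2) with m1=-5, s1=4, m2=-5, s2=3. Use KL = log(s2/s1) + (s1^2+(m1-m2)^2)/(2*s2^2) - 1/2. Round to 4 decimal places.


KL divergence between normal distributions:
KL = log(s2/s1) + (s1^2 + (m1-m2)^2)/(2*s2^2) - 1/2.
log(3/4) = -0.287682.
(4^2 + (-5--5)^2)/(2*3^2) = (16 + 0)/18 = 0.888889.
KL = -0.287682 + 0.888889 - 0.5 = 0.1012

0.1012


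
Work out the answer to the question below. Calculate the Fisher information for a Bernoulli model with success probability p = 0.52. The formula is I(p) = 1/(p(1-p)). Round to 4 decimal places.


For Bernoulli(p), Fisher information is I(p) = 1/(p*(1-p)).
p = 0.52, 1-p = 0.48.
p*(1-p) = 0.2496.
I(p) = 1/0.2496 = 4.0064

4.0064


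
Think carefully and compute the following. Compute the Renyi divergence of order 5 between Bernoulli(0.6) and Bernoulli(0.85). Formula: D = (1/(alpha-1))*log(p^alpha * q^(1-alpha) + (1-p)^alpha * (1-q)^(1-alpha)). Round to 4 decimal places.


Renyi divergence of order alpha between Bernoulli distributions:
D = (1/(alpha-1))*log(p^alpha * q^(1-alpha) + (1-p)^alpha * (1-q)^(1-alpha)).
alpha = 5, p = 0.6, q = 0.85.
p^alpha * q^(1-alpha) = 0.6^5 * 0.85^-4 = 0.148964.
(1-p)^alpha * (1-q)^(1-alpha) = 0.4^5 * 0.15^-4 = 20.22716.
sum = 0.148964 + 20.22716 = 20.376124.
D = (1/4)*log(20.376124) = 0.7536

0.7536


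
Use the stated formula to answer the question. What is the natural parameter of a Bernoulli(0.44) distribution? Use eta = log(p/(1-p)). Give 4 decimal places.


Natural parameter for Bernoulli: eta = log(p/(1-p)).
p = 0.44, 1-p = 0.56.
p/(1-p) = 0.785714.
eta = log(0.785714) = -0.2412

-0.2412


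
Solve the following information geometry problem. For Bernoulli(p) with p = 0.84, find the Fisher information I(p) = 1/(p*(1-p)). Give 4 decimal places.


For Bernoulli(p), Fisher information is I(p) = 1/(p*(1-p)).
p = 0.84, 1-p = 0.16.
p*(1-p) = 0.1344.
I(p) = 1/0.1344 = 7.4405

7.4405


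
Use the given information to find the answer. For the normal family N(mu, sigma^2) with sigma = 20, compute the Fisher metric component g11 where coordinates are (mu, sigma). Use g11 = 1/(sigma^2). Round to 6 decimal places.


For the 2-parameter normal family, the Fisher metric has:
  g11 = 1/sigma^2, g22 = 2/sigma^2.
sigma = 20, sigma^2 = 400.
g11 = 0.002500

0.002500


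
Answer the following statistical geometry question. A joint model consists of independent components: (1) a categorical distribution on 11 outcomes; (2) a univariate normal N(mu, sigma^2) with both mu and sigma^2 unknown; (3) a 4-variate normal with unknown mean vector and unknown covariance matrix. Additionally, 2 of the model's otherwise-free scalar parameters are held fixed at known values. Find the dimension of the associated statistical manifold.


The dimension of a statistical manifold equals the number of free
(independent) real parameters of the model. For a product of independent
blocks the parameter counts add.
- categorical on 11 outcomes (probabilities sum to 1): 11-1 = 10.
- normal (mu, sigma^2): 2.
- 4-variate normal: 4 (mean) + 4*5/2 = 10 (symmetric covariance) = 14.
Total = 10 + 2 + 14 = 26.
2 parameter(s) fixed at known values: 26 - 2 = 24.
Dimension = 24

24


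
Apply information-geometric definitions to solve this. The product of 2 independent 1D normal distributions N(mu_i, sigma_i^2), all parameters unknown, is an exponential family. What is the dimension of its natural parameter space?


Exponential family dimension calculation:
Each univariate normal has two natural parameters (mu/sigma^2 and -1/(2 sigma^2)).
With 2 independent components, dim = 2 * 2 = 4.

4


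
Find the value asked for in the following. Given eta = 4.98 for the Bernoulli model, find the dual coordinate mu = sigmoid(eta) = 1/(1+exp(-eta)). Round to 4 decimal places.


Dual coordinate (expectation parameter) for Bernoulli:
mu = 1/(1+exp(-eta)).
eta = 4.98.
exp(-eta) = exp(-4.98) = 0.006874.
mu = 1/(1+0.006874) = 0.9932

0.9932


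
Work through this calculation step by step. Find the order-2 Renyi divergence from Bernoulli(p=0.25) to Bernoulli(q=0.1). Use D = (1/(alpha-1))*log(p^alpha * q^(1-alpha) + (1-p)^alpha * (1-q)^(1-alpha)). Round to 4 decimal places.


Renyi divergence of order alpha between Bernoulli distributions:
D = (1/(alpha-1))*log(p^alpha * q^(1-alpha) + (1-p)^alpha * (1-q)^(1-alpha)).
alpha = 2, p = 0.25, q = 0.1.
p^alpha * q^(1-alpha) = 0.25^2 * 0.1^-1 = 0.625.
(1-p)^alpha * (1-q)^(1-alpha) = 0.75^2 * 0.9^-1 = 0.625.
sum = 0.625 + 0.625 = 1.25.
D = (1/1)*log(1.25) = 0.2231

0.2231


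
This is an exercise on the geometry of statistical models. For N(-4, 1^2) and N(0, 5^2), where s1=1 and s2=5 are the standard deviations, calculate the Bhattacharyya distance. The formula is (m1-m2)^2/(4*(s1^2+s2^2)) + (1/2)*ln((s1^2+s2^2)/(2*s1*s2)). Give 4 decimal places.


Bhattacharyya distance between two Gaussians:
DB = (m1-m2)^2/(4*(s1^2+s2^2)) + (1/2)*ln((s1^2+s2^2)/(2*s1*s2)).
(m1-m2)^2 = (-4)^2 = 16.
s1^2+s2^2 = 1 + 25 = 26.
term1 = 16/104 = 0.153846.
term2 = 0.5*ln(26/10.0) = 0.477756.
DB = 0.153846 + 0.477756 = 0.6316

0.6316


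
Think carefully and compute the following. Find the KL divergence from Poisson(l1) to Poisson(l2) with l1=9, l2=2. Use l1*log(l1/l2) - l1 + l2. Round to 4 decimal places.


KL divergence for Poisson:
KL = l1*log(l1/l2) - l1 + l2.
l1 = 9, l2 = 2.
log(9/2) = 1.504077.
l1*log(l1/l2) = 9 * 1.504077 = 13.536697.
KL = 13.536697 - 9 + 2 = 6.5367

6.5367


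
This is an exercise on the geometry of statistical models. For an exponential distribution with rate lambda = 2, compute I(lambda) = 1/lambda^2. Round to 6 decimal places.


Fisher information for exponential: I(lambda) = 1/lambda^2.
lambda = 2, lambda^2 = 4.
I = 1/4 = 0.250000

0.250000


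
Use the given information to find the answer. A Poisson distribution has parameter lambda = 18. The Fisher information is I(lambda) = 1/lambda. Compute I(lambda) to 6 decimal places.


Fisher information for Poisson: I(lambda) = 1/lambda.
lambda = 18.
I(lambda) = 1/18 = 0.055556

0.055556


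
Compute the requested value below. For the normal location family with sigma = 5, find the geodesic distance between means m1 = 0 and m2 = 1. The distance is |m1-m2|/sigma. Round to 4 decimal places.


On the fixed-variance normal subfamily, geodesic distance = |m1-m2|/sigma.
|0 - 1| = 1.
sigma = 5.
d = 1/5 = 0.2000

0.2000


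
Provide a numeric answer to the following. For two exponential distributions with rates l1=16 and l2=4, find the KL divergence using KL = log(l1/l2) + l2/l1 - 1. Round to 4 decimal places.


KL divergence for exponential family:
KL = log(l1/l2) + l2/l1 - 1.
log(16/4) = 1.386294.
4/16 = 0.25.
KL = 1.386294 + 0.25 - 1 = 0.6363

0.6363


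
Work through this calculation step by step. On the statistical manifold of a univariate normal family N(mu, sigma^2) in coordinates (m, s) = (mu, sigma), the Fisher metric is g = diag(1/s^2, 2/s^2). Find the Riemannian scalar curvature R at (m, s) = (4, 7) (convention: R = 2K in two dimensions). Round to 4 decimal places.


The metric has the form g = (A dm^2 + B ds^2)/s^2 with A = 1, B = 2.
Substitute u = sqrt(A/B)*m: g = B*(du^2 + ds^2)/s^2, i.e. B times the
Poincare upper half-plane metric, which has constant Gaussian curvature -1.
Scaling a 2D metric by a constant c divides the Gaussian curvature by c,
so K = -1/B = -1/(2) = -0.5000 everywhere (the point (m, s) = (4, 7) is irrelevant:
the curvature is constant).
Scalar curvature in dimension 2: R = 2K = -2/(2) = -1.0000.

-1.0000


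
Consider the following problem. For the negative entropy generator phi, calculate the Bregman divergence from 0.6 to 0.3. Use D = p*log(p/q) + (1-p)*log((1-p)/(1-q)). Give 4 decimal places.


Bregman divergence with negative entropy generator:
D = p*log(p/q) + (1-p)*log((1-p)/(1-q)).
p = 0.6, q = 0.3.
p*log(p/q) = 0.6*log(0.6/0.3) = 0.415888.
(1-p)*log((1-p)/(1-q)) = 0.4*log(0.4/0.7) = -0.223846.
D = 0.415888 + -0.223846 = 0.1920

0.1920


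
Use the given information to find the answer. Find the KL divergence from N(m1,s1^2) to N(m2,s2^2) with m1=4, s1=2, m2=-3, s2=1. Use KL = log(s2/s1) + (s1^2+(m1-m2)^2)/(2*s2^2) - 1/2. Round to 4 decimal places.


KL divergence between normal distributions:
KL = log(s2/s1) + (s1^2 + (m1-m2)^2)/(2*s2^2) - 1/2.
log(1/2) = -0.693147.
(2^2 + (4--3)^2)/(2*1^2) = (4 + 49)/2 = 26.5.
KL = -0.693147 + 26.5 - 0.5 = 25.3069

25.3069


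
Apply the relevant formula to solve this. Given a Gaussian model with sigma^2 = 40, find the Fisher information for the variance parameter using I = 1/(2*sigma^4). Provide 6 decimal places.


Fisher information for variance: I(sigma^2) = 1/(2*sigma^4).
sigma^2 = 40, so sigma^4 = 1600.
I = 1/(2*1600) = 1/3200 = 0.000313

0.000313


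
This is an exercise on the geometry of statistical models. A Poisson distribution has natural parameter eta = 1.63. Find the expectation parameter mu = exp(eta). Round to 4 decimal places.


Expectation parameter for Poisson exponential family:
mu = exp(eta).
eta = 1.63.
mu = exp(1.63) = 5.1039

5.1039


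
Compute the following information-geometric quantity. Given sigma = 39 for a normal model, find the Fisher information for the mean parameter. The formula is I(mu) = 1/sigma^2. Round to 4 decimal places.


The Fisher information for the mean of a normal distribution is I(mu) = 1/sigma^2.
sigma = 39, so sigma^2 = 1521.
I(mu) = 1/1521 = 0.0007

0.0007


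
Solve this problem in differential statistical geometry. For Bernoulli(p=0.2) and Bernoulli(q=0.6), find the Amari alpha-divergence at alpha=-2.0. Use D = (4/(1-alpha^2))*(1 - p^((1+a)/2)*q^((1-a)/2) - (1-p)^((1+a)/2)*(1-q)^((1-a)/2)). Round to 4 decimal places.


Amari alpha-divergence:
D = (4/(1-alpha^2))*(1 - p^((1+a)/2)*q^((1-a)/2) - (1-p)^((1+a)/2)*(1-q)^((1-a)/2)).
alpha = -2.0, p = 0.2, q = 0.6.
e1 = (1+alpha)/2 = -0.5, e2 = (1-alpha)/2 = 1.5.
t1 = p^e1 * q^e2 = 0.2^-0.5 * 0.6^1.5 = 1.03923.
t2 = (1-p)^e1 * (1-q)^e2 = 0.8^-0.5 * 0.4^1.5 = 0.282843.
4/(1-alpha^2) = -1.333333.
D = -1.333333*(1 - 1.03923 - 0.282843) = 0.4294

0.4294


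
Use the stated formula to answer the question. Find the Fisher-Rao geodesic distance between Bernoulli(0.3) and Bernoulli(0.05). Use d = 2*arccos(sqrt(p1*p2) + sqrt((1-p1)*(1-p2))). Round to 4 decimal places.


Geodesic distance on Bernoulli manifold:
d(p1,p2) = 2*arccos(sqrt(p1*p2) + sqrt((1-p1)*(1-p2))).
sqrt(p1*p2) = sqrt(0.3*0.05) = 0.122474.
sqrt((1-p1)*(1-p2)) = sqrt(0.7*0.95) = 0.815475.
arg = 0.122474 + 0.815475 = 0.93795.
d = 2*arccos(0.93795) = 0.7083

0.7083


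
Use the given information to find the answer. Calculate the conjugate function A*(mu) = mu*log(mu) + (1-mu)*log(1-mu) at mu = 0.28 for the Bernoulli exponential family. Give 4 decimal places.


Legendre transform for Bernoulli:
A*(mu) = mu*log(mu) + (1-mu)*log(1-mu).
mu = 0.28, 1-mu = 0.72.
mu*log(mu) = 0.28*log(0.28) = -0.35643.
(1-mu)*log(1-mu) = 0.72*log(0.72) = -0.236523.
A* = -0.35643 + -0.236523 = -0.5930

-0.5930


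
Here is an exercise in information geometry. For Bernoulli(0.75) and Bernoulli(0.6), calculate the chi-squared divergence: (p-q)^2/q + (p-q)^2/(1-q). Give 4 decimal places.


Chi-squared divergence between Bernoulli distributions:
chi^2 = (p-q)^2/q + (p-q)^2/(1-q).
p = 0.75, q = 0.6, p-q = 0.15.
(p-q)^2 = 0.0225.
term1 = 0.0225/0.6 = 0.0375.
term2 = 0.0225/0.4 = 0.05625.
chi^2 = 0.0375 + 0.05625 = 0.0938

0.0938


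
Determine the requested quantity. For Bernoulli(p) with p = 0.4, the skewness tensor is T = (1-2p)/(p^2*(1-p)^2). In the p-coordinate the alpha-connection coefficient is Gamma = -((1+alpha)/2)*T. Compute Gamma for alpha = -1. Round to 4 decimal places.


Skewness (Amari-Chentsov) tensor: T = (1-2p)/(p^2*(1-p)^2).
p = 0.4, 1-2p = 0.2, p^2 = 0.16, (1-p)^2 = 0.36.
T = 0.2/(0.16 * 0.36) = 3.472222.
In the p-coordinate, Gamma^(alpha) = Gamma^(0) - (alpha/2)*T with Gamma^(0) = (1/2)*g'(p) = -T/2,
so Gamma^(alpha) = -((1+alpha)/2)*T.
alpha = -1, -(1+alpha)/2 = 0.0.
Gamma = 0.0 * 3.472222 = 0.0000

0.0000


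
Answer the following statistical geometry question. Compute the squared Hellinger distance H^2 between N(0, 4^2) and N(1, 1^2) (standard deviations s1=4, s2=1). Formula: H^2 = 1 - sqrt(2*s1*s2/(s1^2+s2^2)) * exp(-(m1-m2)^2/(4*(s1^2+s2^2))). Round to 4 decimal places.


Squared Hellinger distance for Gaussians:
H^2 = 1 - sqrt(2*s1*s2/(s1^2+s2^2)) * exp(-(m1-m2)^2/(4*(s1^2+s2^2))).
s1^2 = 16, s2^2 = 1, s1^2+s2^2 = 17.
sqrt(2*4*1/(17)) = 0.685994.
(m1-m2)^2 = (-1)^2 = 1.
exp(-1/(4*17)) = exp(-0.014706) = 0.985402.
H^2 = 1 - 0.685994*0.985402 = 0.3240

0.3240


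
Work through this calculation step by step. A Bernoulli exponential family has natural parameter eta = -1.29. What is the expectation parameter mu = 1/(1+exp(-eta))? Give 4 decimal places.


Dual coordinate (expectation parameter) for Bernoulli:
mu = 1/(1+exp(-eta)).
eta = -1.29.
exp(-eta) = exp(1.29) = 3.632787.
mu = 1/(1+3.632787) = 0.2159

0.2159


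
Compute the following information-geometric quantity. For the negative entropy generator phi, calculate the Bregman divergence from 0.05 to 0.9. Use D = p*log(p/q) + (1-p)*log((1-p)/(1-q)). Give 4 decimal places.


Bregman divergence with negative entropy generator:
D = p*log(p/q) + (1-p)*log((1-p)/(1-q)).
p = 0.05, q = 0.9.
p*log(p/q) = 0.05*log(0.05/0.9) = -0.144519.
(1-p)*log((1-p)/(1-q)) = 0.95*log(0.95/0.1) = 2.138727.
D = -0.144519 + 2.138727 = 1.9942

1.9942


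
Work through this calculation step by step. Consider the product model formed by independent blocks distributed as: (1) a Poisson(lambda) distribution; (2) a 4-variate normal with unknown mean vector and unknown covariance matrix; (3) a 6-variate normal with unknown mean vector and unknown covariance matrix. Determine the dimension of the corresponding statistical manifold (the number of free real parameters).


The dimension of a statistical manifold equals the number of free
(independent) real parameters of the model. For a product of independent
blocks the parameter counts add.
- Poisson (lambda): 1.
- 4-variate normal: 4 (mean) + 4*5/2 = 10 (symmetric covariance) = 14.
- 6-variate normal: 6 (mean) + 6*7/2 = 21 (symmetric covariance) = 27.
Total = 1 + 14 + 27 = 42.
Dimension = 42

42


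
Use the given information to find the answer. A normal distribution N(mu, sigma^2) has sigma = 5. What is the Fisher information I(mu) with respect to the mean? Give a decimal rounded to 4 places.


The Fisher information for the mean of a normal distribution is I(mu) = 1/sigma^2.
sigma = 5, so sigma^2 = 25.
I(mu) = 1/25 = 0.0400

0.0400


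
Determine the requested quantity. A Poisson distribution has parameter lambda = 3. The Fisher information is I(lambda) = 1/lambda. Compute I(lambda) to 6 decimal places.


Fisher information for Poisson: I(lambda) = 1/lambda.
lambda = 3.
I(lambda) = 1/3 = 0.333333

0.333333


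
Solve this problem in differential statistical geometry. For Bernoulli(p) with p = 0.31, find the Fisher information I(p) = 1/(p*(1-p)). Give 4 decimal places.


For Bernoulli(p), Fisher information is I(p) = 1/(p*(1-p)).
p = 0.31, 1-p = 0.69.
p*(1-p) = 0.2139.
I(p) = 1/0.2139 = 4.6751

4.6751


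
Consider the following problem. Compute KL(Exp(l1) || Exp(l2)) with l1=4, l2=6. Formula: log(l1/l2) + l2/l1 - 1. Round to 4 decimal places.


KL divergence for exponential family:
KL = log(l1/l2) + l2/l1 - 1.
log(4/6) = -0.405465.
6/4 = 1.5.
KL = -0.405465 + 1.5 - 1 = 0.0945

0.0945


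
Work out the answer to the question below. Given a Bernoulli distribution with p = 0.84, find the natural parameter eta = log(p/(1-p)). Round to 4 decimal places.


Natural parameter for Bernoulli: eta = log(p/(1-p)).
p = 0.84, 1-p = 0.16.
p/(1-p) = 5.25.
eta = log(5.25) = 1.6582

1.6582


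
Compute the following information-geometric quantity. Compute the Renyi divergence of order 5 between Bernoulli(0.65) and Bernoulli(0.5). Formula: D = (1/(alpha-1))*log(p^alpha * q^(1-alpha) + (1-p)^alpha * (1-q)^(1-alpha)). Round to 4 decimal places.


Renyi divergence of order alpha between Bernoulli distributions:
D = (1/(alpha-1))*log(p^alpha * q^(1-alpha) + (1-p)^alpha * (1-q)^(1-alpha)).
alpha = 5, p = 0.65, q = 0.5.
p^alpha * q^(1-alpha) = 0.65^5 * 0.5^-4 = 1.856465.
(1-p)^alpha * (1-q)^(1-alpha) = 0.35^5 * 0.5^-4 = 0.084035.
sum = 1.856465 + 0.084035 = 1.9405.
D = (1/4)*log(1.9405) = 0.1657

0.1657


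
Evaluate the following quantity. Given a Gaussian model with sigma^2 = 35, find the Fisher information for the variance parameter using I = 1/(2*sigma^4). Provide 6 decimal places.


Fisher information for variance: I(sigma^2) = 1/(2*sigma^4).
sigma^2 = 35, so sigma^4 = 1225.
I = 1/(2*1225) = 1/2450 = 0.000408

0.000408


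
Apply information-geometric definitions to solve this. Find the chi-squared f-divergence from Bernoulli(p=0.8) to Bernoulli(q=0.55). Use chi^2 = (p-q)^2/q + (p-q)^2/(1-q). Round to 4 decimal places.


Chi-squared divergence between Bernoulli distributions:
chi^2 = (p-q)^2/q + (p-q)^2/(1-q).
p = 0.8, q = 0.55, p-q = 0.25.
(p-q)^2 = 0.0625.
term1 = 0.0625/0.55 = 0.113636.
term2 = 0.0625/0.45 = 0.138889.
chi^2 = 0.113636 + 0.138889 = 0.2525

0.2525


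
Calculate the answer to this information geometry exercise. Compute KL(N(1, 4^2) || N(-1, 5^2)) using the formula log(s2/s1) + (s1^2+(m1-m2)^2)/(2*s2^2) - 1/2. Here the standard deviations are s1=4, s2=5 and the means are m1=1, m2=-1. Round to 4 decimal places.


KL divergence between normal distributions:
KL = log(s2/s1) + (s1^2 + (m1-m2)^2)/(2*s2^2) - 1/2.
log(5/4) = 0.223144.
(4^2 + (1--1)^2)/(2*5^2) = (16 + 4)/50 = 0.4.
KL = 0.223144 + 0.4 - 0.5 = 0.1231

0.1231


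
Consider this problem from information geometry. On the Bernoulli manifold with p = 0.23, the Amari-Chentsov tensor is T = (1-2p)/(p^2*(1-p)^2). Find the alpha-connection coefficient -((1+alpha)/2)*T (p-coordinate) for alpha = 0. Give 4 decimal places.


Skewness (Amari-Chentsov) tensor: T = (1-2p)/(p^2*(1-p)^2).
p = 0.23, 1-2p = 0.54, p^2 = 0.0529, (1-p)^2 = 0.5929.
T = 0.54/(0.0529 * 0.5929) = 17.216967.
In the p-coordinate, Gamma^(alpha) = Gamma^(0) - (alpha/2)*T with Gamma^(0) = (1/2)*g'(p) = -T/2,
so Gamma^(alpha) = -((1+alpha)/2)*T.
alpha = 0, -(1+alpha)/2 = -0.5.
Gamma = -0.5 * 17.216967 = -8.6085

-8.6085


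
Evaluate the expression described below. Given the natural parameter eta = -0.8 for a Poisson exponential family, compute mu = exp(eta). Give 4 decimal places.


Expectation parameter for Poisson exponential family:
mu = exp(eta).
eta = -0.8.
mu = exp(-0.8) = 0.4493

0.4493


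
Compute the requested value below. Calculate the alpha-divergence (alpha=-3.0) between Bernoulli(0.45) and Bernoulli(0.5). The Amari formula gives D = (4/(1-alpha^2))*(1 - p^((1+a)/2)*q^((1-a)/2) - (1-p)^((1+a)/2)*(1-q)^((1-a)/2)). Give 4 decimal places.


Amari alpha-divergence:
D = (4/(1-alpha^2))*(1 - p^((1+a)/2)*q^((1-a)/2) - (1-p)^((1+a)/2)*(1-q)^((1-a)/2)).
alpha = -3.0, p = 0.45, q = 0.5.
e1 = (1+alpha)/2 = -1.0, e2 = (1-alpha)/2 = 2.0.
t1 = p^e1 * q^e2 = 0.45^-1.0 * 0.5^2.0 = 0.555556.
t2 = (1-p)^e1 * (1-q)^e2 = 0.55^-1.0 * 0.5^2.0 = 0.454545.
4/(1-alpha^2) = -0.5.
D = -0.5*(1 - 0.555556 - 0.454545) = 0.0051

0.0051


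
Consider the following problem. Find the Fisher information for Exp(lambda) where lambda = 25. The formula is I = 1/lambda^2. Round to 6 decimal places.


Fisher information for exponential: I(lambda) = 1/lambda^2.
lambda = 25, lambda^2 = 625.
I = 1/625 = 0.001600

0.001600


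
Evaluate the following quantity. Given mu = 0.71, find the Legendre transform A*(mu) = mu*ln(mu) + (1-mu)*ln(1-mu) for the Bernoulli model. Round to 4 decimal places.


Legendre transform for Bernoulli:
A*(mu) = mu*log(mu) + (1-mu)*log(1-mu).
mu = 0.71, 1-mu = 0.29.
mu*log(mu) = 0.71*log(0.71) = -0.243168.
(1-mu)*log(1-mu) = 0.29*log(0.29) = -0.358984.
A* = -0.243168 + -0.358984 = -0.6022

-0.6022


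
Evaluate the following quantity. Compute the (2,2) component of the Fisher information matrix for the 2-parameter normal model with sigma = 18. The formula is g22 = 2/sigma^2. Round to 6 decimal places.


For the 2-parameter normal family, the Fisher metric has:
  g11 = 1/sigma^2, g22 = 2/sigma^2.
sigma = 18, sigma^2 = 324.
g22 = 0.006173

0.006173


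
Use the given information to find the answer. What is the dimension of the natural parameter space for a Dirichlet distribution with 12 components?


Exponential family dimension calculation:
Dirichlet with 12 components has 12 natural parameters.

12


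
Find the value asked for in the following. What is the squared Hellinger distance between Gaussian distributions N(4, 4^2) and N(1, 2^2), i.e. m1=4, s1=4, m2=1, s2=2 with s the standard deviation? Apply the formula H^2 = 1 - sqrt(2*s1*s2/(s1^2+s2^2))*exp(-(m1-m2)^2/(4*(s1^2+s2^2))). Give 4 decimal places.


Squared Hellinger distance for Gaussians:
H^2 = 1 - sqrt(2*s1*s2/(s1^2+s2^2)) * exp(-(m1-m2)^2/(4*(s1^2+s2^2))).
s1^2 = 16, s2^2 = 4, s1^2+s2^2 = 20.
sqrt(2*4*2/(20)) = 0.894427.
(m1-m2)^2 = (3)^2 = 9.
exp(-9/(4*20)) = exp(-0.1125) = 0.893597.
H^2 = 1 - 0.894427*0.893597 = 0.2007

0.2007


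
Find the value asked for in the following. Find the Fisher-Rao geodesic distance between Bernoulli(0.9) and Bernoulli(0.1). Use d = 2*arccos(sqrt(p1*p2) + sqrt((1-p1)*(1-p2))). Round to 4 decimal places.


Geodesic distance on Bernoulli manifold:
d(p1,p2) = 2*arccos(sqrt(p1*p2) + sqrt((1-p1)*(1-p2))).
sqrt(p1*p2) = sqrt(0.9*0.1) = 0.3.
sqrt((1-p1)*(1-p2)) = sqrt(0.1*0.9) = 0.3.
arg = 0.3 + 0.3 = 0.6.
d = 2*arccos(0.6) = 1.8546

1.8546


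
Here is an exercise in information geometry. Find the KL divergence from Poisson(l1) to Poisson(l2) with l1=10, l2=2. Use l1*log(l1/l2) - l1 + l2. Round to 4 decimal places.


KL divergence for Poisson:
KL = l1*log(l1/l2) - l1 + l2.
l1 = 10, l2 = 2.
log(10/2) = 1.609438.
l1*log(l1/l2) = 10 * 1.609438 = 16.094379.
KL = 16.094379 - 10 + 2 = 8.0944

8.0944


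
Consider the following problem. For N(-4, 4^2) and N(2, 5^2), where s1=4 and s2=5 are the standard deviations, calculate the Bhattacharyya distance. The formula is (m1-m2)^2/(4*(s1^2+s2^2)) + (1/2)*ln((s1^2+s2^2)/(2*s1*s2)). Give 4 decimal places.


Bhattacharyya distance between two Gaussians:
DB = (m1-m2)^2/(4*(s1^2+s2^2)) + (1/2)*ln((s1^2+s2^2)/(2*s1*s2)).
(m1-m2)^2 = (-6)^2 = 36.
s1^2+s2^2 = 16 + 25 = 41.
term1 = 36/164 = 0.219512.
term2 = 0.5*ln(41/40.0) = 0.012346.
DB = 0.219512 + 0.012346 = 0.2319

0.2319


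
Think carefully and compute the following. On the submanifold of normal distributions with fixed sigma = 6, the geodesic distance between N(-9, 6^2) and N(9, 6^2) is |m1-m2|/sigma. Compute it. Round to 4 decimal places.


On the fixed-variance normal subfamily, geodesic distance = |m1-m2|/sigma.
|-9 - 9| = 18.
sigma = 6.
d = 18/6 = 3.0000

3.0000


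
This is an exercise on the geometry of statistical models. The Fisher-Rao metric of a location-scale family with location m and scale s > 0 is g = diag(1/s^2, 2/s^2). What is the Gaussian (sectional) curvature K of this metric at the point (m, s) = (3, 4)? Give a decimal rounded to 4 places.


The metric has the form g = (A dm^2 + B ds^2)/s^2 with A = 1, B = 2.
Substitute u = sqrt(A/B)*m: g = B*(du^2 + ds^2)/s^2, i.e. B times the
Poincare upper half-plane metric, which has constant Gaussian curvature -1.
Scaling a 2D metric by a constant c divides the Gaussian curvature by c,
so K = -1/B = -1/(2) = -0.5000 everywhere (the point (m, s) = (3, 4) is irrelevant:
the curvature is constant).
The requested Gaussian curvature is K = -0.5000.

-0.5000


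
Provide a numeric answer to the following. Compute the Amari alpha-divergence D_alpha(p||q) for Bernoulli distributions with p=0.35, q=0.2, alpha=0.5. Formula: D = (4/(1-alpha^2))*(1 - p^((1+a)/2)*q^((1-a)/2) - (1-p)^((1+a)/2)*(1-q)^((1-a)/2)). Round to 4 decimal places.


Amari alpha-divergence:
D = (4/(1-alpha^2))*(1 - p^((1+a)/2)*q^((1-a)/2) - (1-p)^((1+a)/2)*(1-q)^((1-a)/2)).
alpha = 0.5, p = 0.35, q = 0.2.
e1 = (1+alpha)/2 = 0.75, e2 = (1-alpha)/2 = 0.25.
t1 = p^e1 * q^e2 = 0.35^0.75 * 0.2^0.25 = 0.304305.
t2 = (1-p)^e1 * (1-q)^e2 = 0.65^0.75 * 0.8^0.25 = 0.684633.
4/(1-alpha^2) = 5.333333.
D = 5.333333*(1 - 0.304305 - 0.684633) = 0.0590

0.0590


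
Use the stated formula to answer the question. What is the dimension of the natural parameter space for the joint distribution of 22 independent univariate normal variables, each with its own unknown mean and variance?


Exponential family dimension calculation:
Each univariate normal has two natural parameters (mu/sigma^2 and -1/(2 sigma^2)).
With 22 independent components, dim = 2 * 22 = 44.

44


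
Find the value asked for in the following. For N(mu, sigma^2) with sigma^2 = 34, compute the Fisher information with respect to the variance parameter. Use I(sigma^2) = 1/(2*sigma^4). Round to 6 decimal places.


Fisher information for variance: I(sigma^2) = 1/(2*sigma^4).
sigma^2 = 34, so sigma^4 = 1156.
I = 1/(2*1156) = 1/2312 = 0.000433

0.000433


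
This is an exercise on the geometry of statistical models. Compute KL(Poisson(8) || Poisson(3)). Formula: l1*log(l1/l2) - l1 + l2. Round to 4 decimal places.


KL divergence for Poisson:
KL = l1*log(l1/l2) - l1 + l2.
l1 = 8, l2 = 3.
log(8/3) = 0.980829.
l1*log(l1/l2) = 8 * 0.980829 = 7.846634.
KL = 7.846634 - 8 + 3 = 2.8466

2.8466


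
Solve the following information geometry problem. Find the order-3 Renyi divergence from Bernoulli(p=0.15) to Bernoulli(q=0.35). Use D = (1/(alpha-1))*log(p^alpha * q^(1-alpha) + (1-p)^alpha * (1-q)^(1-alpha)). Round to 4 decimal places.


Renyi divergence of order alpha between Bernoulli distributions:
D = (1/(alpha-1))*log(p^alpha * q^(1-alpha) + (1-p)^alpha * (1-q)^(1-alpha)).
alpha = 3, p = 0.15, q = 0.35.
p^alpha * q^(1-alpha) = 0.15^3 * 0.35^-2 = 0.027551.
(1-p)^alpha * (1-q)^(1-alpha) = 0.85^3 * 0.65^-2 = 1.45355.
sum = 0.027551 + 1.45355 = 1.481101.
D = (1/2)*log(1.481101) = 0.1964

0.1964


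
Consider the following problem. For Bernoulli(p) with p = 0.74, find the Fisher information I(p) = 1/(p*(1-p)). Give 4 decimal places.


For Bernoulli(p), Fisher information is I(p) = 1/(p*(1-p)).
p = 0.74, 1-p = 0.26.
p*(1-p) = 0.1924.
I(p) = 1/0.1924 = 5.1975

5.1975


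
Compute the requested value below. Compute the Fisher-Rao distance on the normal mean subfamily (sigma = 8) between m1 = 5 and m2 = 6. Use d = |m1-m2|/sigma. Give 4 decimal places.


On the fixed-variance normal subfamily, geodesic distance = |m1-m2|/sigma.
|5 - 6| = 1.
sigma = 8.
d = 1/8 = 0.1250

0.1250


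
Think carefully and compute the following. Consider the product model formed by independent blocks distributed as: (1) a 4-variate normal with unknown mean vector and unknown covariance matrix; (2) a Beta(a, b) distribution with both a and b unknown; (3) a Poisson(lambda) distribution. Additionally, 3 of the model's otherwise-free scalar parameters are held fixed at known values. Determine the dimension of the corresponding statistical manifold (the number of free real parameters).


The dimension of a statistical manifold equals the number of free
(independent) real parameters of the model. For a product of independent
blocks the parameter counts add.
- 4-variate normal: 4 (mean) + 4*5/2 = 10 (symmetric covariance) = 14.
- Beta (a, b): 2.
- Poisson (lambda): 1.
Total = 14 + 2 + 1 = 17.
3 parameter(s) fixed at known values: 17 - 3 = 14.
Dimension = 14

14
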